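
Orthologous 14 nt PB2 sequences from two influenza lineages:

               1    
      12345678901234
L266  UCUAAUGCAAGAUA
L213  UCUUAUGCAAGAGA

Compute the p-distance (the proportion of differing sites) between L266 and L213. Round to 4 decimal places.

Mismatches occur at site 4 (A/U), site 13 (U/G).
There are 2 differences over 14 sites, so p = 2/14 = 0.1429.

0.1429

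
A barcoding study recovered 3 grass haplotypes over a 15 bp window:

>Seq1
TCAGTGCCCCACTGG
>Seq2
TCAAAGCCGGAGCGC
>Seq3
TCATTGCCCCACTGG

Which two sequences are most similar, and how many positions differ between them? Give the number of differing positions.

Pairwise Hamming distances:
  Seq1 vs Seq2: 7
  Seq1 vs Seq3: 1
  Seq2 vs Seq3: 7
The smallest is 1, between Seq1 and Seq3.

1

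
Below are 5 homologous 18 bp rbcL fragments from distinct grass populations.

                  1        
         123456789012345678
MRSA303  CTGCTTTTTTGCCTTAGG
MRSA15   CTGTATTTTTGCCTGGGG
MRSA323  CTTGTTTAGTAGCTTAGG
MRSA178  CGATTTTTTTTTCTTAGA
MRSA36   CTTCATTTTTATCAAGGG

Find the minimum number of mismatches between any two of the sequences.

Pairwise Hamming distances:
  MRSA303 vs MRSA15: 4
  MRSA303 vs MRSA323: 6
  MRSA303 vs MRSA178: 6
  MRSA303 vs MRSA36: 7
  MRSA15 vs MRSA323: 9
  MRSA15 vs MRSA178: 8
  MRSA15 vs MRSA36: 6
  MRSA323 vs MRSA178: 8
  MRSA323 vs MRSA36: 8
  MRSA178 vs MRSA36: 9
The smallest is 4, between MRSA303 and MRSA15.

4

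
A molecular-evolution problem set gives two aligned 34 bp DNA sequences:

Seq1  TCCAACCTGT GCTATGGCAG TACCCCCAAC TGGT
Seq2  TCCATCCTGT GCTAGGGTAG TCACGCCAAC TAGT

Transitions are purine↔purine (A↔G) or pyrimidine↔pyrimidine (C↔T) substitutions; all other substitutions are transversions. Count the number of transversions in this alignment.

5

Differing sites — 5:A/T (Tv); 15:T/G (Tv); 18:C/T (Ti); 22:A/C (Tv); 23:C/A (Tv); 25:C/G (Tv); 32:G/A (Ti).
Of the 7 differences, 2 transitions and 5 transversions, so the answer is 5.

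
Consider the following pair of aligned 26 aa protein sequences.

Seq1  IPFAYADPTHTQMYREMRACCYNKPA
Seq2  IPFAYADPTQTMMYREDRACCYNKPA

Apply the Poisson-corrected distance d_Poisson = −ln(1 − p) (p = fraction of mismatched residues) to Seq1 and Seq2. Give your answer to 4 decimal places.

The sequences differ at positions 10 (H/Q), 12 (Q/M), 17 (M/D).
p = 3/26 = 0.115385.
d = −ln(1 − 0.115385) = −ln(0.884615) = 0.1226.

0.1226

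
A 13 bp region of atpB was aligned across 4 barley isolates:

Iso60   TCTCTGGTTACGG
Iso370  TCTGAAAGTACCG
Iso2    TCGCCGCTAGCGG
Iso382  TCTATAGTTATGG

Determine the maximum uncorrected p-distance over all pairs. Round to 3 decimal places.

Pairwise Hamming distances:
  Iso60 vs Iso370: 6
  Iso60 vs Iso2: 5
  Iso60 vs Iso382: 3
  Iso370 vs Iso2: 9
  Iso370 vs Iso382: 6
  Iso2 vs Iso382: 8
The largest is 9 mismatches, between Iso370 and Iso2; p = 9/13 = 0.692.

0.692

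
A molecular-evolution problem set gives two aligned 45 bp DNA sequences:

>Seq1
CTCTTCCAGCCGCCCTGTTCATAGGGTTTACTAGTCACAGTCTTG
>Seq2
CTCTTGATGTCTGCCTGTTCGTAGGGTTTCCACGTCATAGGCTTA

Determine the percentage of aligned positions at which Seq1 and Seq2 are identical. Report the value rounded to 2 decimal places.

Differing sites — 6:C/G; 7:C/A; 8:A/T; 10:C/T; 12:G/T; 13:C/G; 21:A/G; 30:A/C; 32:T/A; 33:A/C; 38:C/T; 41:T/G; 45:G/A.
32 of the 45 sites match, so the percent identity is 32/45 × 100 = 71.11%.

71.11%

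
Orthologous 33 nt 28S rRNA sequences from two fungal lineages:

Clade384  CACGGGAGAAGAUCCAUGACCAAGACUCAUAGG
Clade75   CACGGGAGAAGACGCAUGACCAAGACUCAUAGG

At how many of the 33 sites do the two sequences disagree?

The sequences differ at positions 13 (U/C), 14 (C/G).
That gives 2 mismatches out of 33 aligned sites, so the Hamming distance is 2.

2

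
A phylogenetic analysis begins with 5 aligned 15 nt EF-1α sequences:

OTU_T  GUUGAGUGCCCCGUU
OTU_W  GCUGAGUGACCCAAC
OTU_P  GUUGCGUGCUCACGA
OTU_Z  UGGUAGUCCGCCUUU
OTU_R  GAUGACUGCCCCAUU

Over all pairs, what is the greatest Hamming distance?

11

Pairwise Hamming distances:
  OTU_T vs OTU_W: 5
  OTU_T vs OTU_P: 6
  OTU_T vs OTU_Z: 7
  OTU_T vs OTU_R: 3
  OTU_W vs OTU_P: 8
  OTU_W vs OTU_Z: 10
  OTU_W vs OTU_R: 5
  OTU_P vs OTU_Z: 11
  OTU_P vs OTU_R: 8
  OTU_Z vs OTU_R: 8
The largest is 11, between OTU_P and OTU_Z.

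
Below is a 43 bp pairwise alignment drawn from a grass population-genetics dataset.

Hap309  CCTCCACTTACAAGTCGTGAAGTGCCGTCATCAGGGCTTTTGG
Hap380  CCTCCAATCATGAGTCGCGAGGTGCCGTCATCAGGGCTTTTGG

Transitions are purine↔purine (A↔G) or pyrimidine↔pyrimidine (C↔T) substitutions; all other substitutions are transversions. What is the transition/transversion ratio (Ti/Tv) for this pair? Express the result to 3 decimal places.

5.000

Differing sites — 7:C/A (Tv); 9:T/C (Ti); 11:C/T (Ti); 12:A/G (Ti); 18:T/C (Ti); 21:A/G (Ti).
Of the 6 differences, 5 transitions and 1 transversion, so Ti/Tv = 5/1 = 5.000.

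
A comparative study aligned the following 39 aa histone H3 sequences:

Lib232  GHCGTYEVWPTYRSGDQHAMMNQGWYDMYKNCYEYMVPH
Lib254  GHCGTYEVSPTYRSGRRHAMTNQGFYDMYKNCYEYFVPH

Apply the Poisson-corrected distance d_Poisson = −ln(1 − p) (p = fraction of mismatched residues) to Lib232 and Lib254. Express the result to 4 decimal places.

0.1671

Mismatches occur at site 9 (W/S), site 16 (D/R), site 17 (Q/R), site 21 (M/T), site 25 (W/F), site 36 (M/F).
p = 6/39 = 0.153846.
d = −ln(1 − 0.153846) = −ln(0.846154) = 0.1671.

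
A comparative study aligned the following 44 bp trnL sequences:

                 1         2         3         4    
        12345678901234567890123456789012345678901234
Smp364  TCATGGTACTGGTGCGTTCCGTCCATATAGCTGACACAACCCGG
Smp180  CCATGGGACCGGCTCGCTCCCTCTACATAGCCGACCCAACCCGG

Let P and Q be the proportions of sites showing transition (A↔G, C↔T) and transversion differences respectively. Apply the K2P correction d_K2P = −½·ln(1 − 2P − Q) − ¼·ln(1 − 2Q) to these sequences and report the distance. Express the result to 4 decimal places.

Mismatches occur at site 1 (T↔C, transition), site 7 (T↔G, transversion), site 10 (T↔C, transition), site 13 (T↔C, transition), site 14 (G↔T, transversion), site 17 (T↔C, transition), site 21 (G↔C, transversion), site 24 (C↔T, transition), site 26 (T↔C, transition), site 32 (T↔C, transition), site 36 (A↔C, transversion).
Of the 11 differences, 7 transitions and 4 transversions over 44 sites: P = 7/44 = 0.159091, Q = 4/44 = 0.090909.
d = −0.5·ln(0.590909) − 0.25·ln(0.818182) = −0.5·(-0.526093) − 0.25·(-0.200670) = 0.3132.

0.3132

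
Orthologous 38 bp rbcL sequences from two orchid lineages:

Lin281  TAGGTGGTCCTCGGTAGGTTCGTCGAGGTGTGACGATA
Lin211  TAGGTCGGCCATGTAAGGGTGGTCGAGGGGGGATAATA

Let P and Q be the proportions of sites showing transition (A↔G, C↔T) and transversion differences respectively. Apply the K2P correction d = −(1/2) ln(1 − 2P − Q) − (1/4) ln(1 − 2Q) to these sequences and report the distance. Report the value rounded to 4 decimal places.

The sequences differ at positions 6 (G/C, transversion), 8 (T/G, transversion), 11 (T/A, transversion), 12 (C/T, transition), 14 (G/T, transversion), 15 (T/A, transversion), 19 (T/G, transversion), 21 (C/G, transversion), 29 (T/G, transversion), 31 (T/G, transversion), 34 (C/T, transition), 35 (G/A, transition).
Of the 12 differences, 3 transitions and 9 transversions over 38 sites: P = 3/38 = 0.078947, Q = 9/38 = 0.236842.
d = −0.5·ln(0.605264) − 0.25·ln(0.526316) = −0.5·(-0.502091) − 0.25·(-0.641853) = 0.4115.

0.4115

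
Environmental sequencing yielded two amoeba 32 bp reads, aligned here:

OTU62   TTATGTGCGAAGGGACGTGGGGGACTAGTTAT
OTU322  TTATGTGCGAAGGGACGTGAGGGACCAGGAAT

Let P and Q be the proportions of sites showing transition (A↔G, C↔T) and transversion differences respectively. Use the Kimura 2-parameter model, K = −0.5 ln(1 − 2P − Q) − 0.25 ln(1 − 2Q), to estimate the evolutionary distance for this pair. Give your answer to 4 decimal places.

The sequences differ at positions 20 (G/A, transition), 26 (T/C, transition), 29 (T/G, transversion), 30 (T/A, transversion).
Of the 4 differences, 2 transitions and 2 transversions over 32 sites: P = 2/32 = 0.062500, Q = 2/32 = 0.062500.
d = −0.5·ln(0.812500) − 0.25·ln(0.875000) = −0.5·(-0.207639) − 0.25·(-0.133531) = 0.1372.

0.1372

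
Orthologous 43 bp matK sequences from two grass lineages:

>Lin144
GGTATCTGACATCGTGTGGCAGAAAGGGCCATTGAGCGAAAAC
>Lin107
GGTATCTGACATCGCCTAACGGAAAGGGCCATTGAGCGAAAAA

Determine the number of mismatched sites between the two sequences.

6

Differing sites — 15:T/C; 16:G/C; 18:G/A; 19:G/A; 21:A/G; 43:C/A.
That gives 6 mismatches out of 43 aligned sites, so the Hamming distance is 6.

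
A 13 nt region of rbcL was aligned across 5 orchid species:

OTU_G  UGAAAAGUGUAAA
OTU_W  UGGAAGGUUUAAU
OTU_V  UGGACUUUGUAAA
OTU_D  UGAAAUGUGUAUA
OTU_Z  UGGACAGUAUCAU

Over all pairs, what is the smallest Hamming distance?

Pairwise Hamming distances:
  OTU_G vs OTU_W: 4
  OTU_G vs OTU_V: 4
  OTU_G vs OTU_D: 2
  OTU_G vs OTU_Z: 5
  OTU_W vs OTU_V: 5
  OTU_W vs OTU_D: 5
  OTU_W vs OTU_Z: 4
  OTU_V vs OTU_D: 4
  OTU_V vs OTU_Z: 5
  OTU_D vs OTU_Z: 7
The smallest is 2, between OTU_G and OTU_D.

2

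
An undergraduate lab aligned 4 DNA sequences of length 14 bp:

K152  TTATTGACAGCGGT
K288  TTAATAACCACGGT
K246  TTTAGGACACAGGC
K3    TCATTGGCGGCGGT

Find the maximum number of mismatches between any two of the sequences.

Pairwise Hamming distances:
  K152 vs K288: 4
  K152 vs K246: 6
  K152 vs K3: 3
  K288 vs K246: 7
  K288 vs K3: 6
  K246 vs K3: 9
The largest is 9, between K246 and K3.

9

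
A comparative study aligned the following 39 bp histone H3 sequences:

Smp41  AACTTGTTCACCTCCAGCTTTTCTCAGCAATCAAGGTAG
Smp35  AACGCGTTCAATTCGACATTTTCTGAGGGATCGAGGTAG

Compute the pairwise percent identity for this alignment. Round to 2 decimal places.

71.79%

Mismatches occur at site 4 (T↔G), site 5 (T↔C), site 11 (C↔A), site 12 (C↔T), site 15 (C↔G), site 17 (G↔C), site 18 (C↔A), site 25 (C↔G), site 28 (C↔G), site 29 (A↔G), site 33 (A↔G).
28 of the 39 sites match, so the percent identity is 28/39 × 100 = 71.79%.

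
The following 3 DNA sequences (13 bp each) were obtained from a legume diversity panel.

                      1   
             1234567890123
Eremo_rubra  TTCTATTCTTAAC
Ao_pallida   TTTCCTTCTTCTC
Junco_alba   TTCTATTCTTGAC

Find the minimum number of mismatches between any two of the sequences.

Pairwise Hamming distances:
  Eremo_rubra vs Ao_pallida: 5
  Eremo_rubra vs Junco_alba: 1
  Ao_pallida vs Junco_alba: 5
The smallest is 1, between Eremo_rubra and Junco_alba.

1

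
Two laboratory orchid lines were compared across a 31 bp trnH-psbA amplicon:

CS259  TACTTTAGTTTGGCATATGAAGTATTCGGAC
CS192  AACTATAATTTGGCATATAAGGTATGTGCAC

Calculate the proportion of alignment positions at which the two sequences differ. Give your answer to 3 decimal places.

0.258

The sequences differ at positions 1 (T/A), 5 (T/A), 8 (G/A), 19 (G/A), 21 (A/G), 26 (T/G), 27 (C/T), 29 (G/C).
There are 8 differences over 31 sites, so p = 8/31 = 0.258.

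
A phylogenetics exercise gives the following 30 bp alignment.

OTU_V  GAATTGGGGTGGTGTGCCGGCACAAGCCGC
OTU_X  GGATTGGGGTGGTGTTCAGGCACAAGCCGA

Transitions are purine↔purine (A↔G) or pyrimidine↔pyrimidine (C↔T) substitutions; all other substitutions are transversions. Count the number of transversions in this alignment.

3

Differing sites — 2:A/G (Ti); 16:G/T (Tv); 18:C/A (Tv); 30:C/A (Tv).
Of the 4 differences, 1 transition and 3 transversions, so the answer is 3.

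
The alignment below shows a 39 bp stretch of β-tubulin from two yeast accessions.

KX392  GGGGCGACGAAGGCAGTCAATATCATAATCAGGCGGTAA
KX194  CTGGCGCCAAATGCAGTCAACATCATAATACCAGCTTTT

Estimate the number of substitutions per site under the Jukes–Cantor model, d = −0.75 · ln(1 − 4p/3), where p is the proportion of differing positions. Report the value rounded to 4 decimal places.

0.5393

The sequences differ at positions 1 (G/C), 2 (G/T), 7 (A/C), 9 (G/A), 12 (G/T), 21 (T/C), 30 (C/A), 31 (A/C), 32 (G/C), 33 (G/A), 34 (C/G), 35 (G/C), 36 (G/T), 38 (A/T), 39 (A/T).
p = 15/39 = 0.384615.
d = −0.75 · ln(1 − (4/3)·0.384615) = −0.75 · ln(0.487180) = −0.75 · (-0.719122) = 0.5393.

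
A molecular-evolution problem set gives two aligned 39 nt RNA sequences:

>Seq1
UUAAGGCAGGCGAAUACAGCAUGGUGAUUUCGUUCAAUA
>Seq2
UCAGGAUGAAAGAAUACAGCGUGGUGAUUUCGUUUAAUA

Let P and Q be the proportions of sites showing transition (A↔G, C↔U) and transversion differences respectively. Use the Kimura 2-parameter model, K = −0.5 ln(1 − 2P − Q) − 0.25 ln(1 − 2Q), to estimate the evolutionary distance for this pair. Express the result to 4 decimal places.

Mismatches occur at site 2 (U↔C, transition), site 4 (A↔G, transition), site 6 (G↔A, transition), site 7 (C↔U, transition), site 8 (A↔G, transition), site 9 (G↔A, transition), site 10 (G↔A, transition), site 11 (C↔A, transversion), site 21 (A↔G, transition), site 35 (C↔U, transition).
Of the 10 differences, 9 transitions and 1 transversion over 39 sites: P = 9/39 = 0.230769, Q = 1/39 = 0.025641.
d = −0.5·ln(0.512821) − 0.25·ln(0.948718) = −0.5·(-0.667828) − 0.25·(-0.052644) = 0.3471.

0.3471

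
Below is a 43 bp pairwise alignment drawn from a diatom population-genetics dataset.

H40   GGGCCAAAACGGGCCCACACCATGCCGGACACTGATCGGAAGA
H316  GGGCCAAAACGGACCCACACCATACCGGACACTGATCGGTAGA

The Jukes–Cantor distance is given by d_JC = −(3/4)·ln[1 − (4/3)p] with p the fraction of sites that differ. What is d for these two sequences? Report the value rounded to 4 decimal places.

Mismatches occur at site 13 (G→A), site 24 (G→A), site 40 (A→T).
p = 3/43 = 0.069767.
d = −0.75 · ln(1 − (4/3)·0.069767) = −0.75 · ln(0.906977) = −0.75 · (-0.097638) = 0.0732.

0.0732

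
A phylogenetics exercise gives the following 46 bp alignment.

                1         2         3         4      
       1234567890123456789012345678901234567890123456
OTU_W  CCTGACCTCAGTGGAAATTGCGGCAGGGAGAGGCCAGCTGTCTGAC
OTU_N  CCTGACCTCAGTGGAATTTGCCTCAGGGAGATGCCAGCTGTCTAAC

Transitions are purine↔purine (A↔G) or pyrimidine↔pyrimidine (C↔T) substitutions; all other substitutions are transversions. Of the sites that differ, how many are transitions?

1

Mismatches occur at site 17 (A→T, transversion), site 22 (G→C, transversion), site 23 (G→T, transversion), site 32 (G→T, transversion), site 44 (G→A, transition).
Of the 5 differences, 1 transition and 4 transversions, so the answer is 1.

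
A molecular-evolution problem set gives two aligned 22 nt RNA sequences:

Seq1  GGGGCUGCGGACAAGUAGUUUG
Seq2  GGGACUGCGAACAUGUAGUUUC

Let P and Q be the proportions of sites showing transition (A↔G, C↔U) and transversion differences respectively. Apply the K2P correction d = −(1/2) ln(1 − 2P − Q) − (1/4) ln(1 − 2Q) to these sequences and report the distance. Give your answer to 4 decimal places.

Differing sites — 4:G/A (Ti); 10:G/A (Ti); 14:A/U (Tv); 22:G/C (Tv).
Of the 4 differences, 2 transitions and 2 transversions over 22 sites: P = 2/22 = 0.090909, Q = 2/22 = 0.090909.
d = −0.5·ln(0.727273) − 0.25·ln(0.818182) = −0.5·(-0.318453) − 0.25·(-0.200670) = 0.2094.

0.2094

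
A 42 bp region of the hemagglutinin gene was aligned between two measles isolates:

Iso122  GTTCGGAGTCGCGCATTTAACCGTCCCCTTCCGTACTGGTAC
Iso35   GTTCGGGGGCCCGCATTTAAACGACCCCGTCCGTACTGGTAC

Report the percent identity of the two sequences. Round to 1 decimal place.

85.7%

The sequences differ at positions 7 (A/G), 9 (T/G), 11 (G/C), 21 (C/A), 24 (T/A), 29 (T/G).
36 of the 42 sites match, so the percent identity is 36/42 × 100 = 85.7%.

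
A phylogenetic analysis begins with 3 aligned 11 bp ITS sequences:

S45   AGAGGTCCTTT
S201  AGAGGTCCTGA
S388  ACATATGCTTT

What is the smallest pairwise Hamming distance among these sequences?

2

Pairwise Hamming distances:
  S45 vs S201: 2
  S45 vs S388: 4
  S201 vs S388: 6
The smallest is 2, between S45 and S201.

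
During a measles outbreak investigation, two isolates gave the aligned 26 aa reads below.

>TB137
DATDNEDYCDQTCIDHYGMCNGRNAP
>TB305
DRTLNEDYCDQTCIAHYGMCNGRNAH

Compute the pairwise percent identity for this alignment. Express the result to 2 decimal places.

The sequences differ at positions 2 (A/R), 4 (D/L), 15 (D/A), 26 (P/H).
22 of the 26 sites match, so the percent identity is 22/26 × 100 = 84.62%.

84.62%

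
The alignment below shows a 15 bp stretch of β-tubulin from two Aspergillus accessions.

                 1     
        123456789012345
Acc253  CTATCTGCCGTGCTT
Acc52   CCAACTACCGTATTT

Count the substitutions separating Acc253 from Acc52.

The sequences differ at positions 2 (T/C), 4 (T/A), 7 (G/A), 12 (G/A), 13 (C/T).
That gives 5 mismatches out of 15 aligned sites, so the Hamming distance is 5.

5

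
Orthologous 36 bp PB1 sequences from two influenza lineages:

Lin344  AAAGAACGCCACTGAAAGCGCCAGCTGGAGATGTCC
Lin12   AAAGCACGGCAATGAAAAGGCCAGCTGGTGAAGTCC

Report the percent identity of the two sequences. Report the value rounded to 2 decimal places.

80.56%

Differing sites — 5:A/C; 9:C/G; 12:C/A; 18:G/A; 19:C/G; 29:A/T; 32:T/A.
29 of the 36 sites match, so the percent identity is 29/36 × 100 = 80.56%.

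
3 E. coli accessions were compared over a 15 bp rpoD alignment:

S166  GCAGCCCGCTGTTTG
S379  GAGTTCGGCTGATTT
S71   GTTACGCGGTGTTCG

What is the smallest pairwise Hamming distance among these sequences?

Pairwise Hamming distances:
  S166 vs S379: 7
  S166 vs S71: 6
  S379 vs S71: 10
The smallest is 6, between S166 and S71.

6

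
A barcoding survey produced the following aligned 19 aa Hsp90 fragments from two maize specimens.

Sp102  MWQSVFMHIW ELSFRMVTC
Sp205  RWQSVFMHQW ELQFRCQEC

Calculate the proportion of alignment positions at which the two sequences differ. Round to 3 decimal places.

The sequences differ at positions 1 (M/R), 9 (I/Q), 13 (S/Q), 16 (M/C), 17 (V/Q), 18 (T/E).
There are 6 differences over 19 sites, so p = 6/19 = 0.316.

0.316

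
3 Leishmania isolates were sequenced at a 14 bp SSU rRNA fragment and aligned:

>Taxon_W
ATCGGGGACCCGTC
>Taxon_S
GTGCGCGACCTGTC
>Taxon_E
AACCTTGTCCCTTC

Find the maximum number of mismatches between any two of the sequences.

Pairwise Hamming distances:
  Taxon_W vs Taxon_S: 5
  Taxon_W vs Taxon_E: 6
  Taxon_S vs Taxon_E: 8
The largest is 8, between Taxon_S and Taxon_E.

8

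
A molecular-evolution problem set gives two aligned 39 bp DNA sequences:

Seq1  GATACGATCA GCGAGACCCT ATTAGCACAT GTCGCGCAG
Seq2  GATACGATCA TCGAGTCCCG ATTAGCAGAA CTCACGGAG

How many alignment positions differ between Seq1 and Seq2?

8

Differing sites — 11:G/T; 16:A/T; 20:T/G; 28:C/G; 30:T/A; 31:G/C; 34:G/A; 37:C/G.
That gives 8 mismatches out of 39 aligned sites, so the Hamming distance is 8.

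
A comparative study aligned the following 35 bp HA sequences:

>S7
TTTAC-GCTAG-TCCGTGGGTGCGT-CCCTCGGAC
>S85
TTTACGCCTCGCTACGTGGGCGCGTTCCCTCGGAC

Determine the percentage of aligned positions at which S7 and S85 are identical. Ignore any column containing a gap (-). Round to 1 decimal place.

Excluding the 3 gap columns leaves 32 comparable sites.
The sequences differ at positions 7 (G/C), 10 (A/C), 14 (C/A), 21 (T/C).
28 of the 32 comparable sites match, so the percent identity is 28/32 × 100 = 87.5%.

87.5%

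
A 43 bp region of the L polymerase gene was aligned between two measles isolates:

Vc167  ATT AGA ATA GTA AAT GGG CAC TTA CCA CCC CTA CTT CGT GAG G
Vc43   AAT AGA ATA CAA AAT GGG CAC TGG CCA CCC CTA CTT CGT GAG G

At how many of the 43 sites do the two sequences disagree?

Mismatches occur at site 2 (T↔A), site 10 (G↔C), site 11 (T↔A), site 23 (T↔G), site 24 (A↔G).
That gives 5 mismatches out of 43 aligned sites, so the Hamming distance is 5.

5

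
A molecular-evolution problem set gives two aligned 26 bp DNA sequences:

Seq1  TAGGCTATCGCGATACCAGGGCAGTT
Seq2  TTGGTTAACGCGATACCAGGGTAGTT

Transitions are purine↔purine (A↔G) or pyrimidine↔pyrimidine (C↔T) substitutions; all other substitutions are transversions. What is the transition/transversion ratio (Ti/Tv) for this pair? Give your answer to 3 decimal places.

Differing sites — 2:A/T (Tv); 5:C/T (Ti); 8:T/A (Tv); 22:C/T (Ti).
Of the 4 differences, 2 transitions and 2 transversions, so Ti/Tv = 2/2 = 1.000.

1.000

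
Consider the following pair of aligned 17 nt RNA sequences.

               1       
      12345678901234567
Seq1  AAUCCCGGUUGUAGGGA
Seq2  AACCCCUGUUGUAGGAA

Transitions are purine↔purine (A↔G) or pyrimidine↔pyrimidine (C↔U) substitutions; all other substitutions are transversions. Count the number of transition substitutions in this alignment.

2

Differing sites — 3:U/C (Ti); 7:G/U (Tv); 16:G/A (Ti).
Of the 3 differences, 2 transitions and 1 transversion, so the answer is 2.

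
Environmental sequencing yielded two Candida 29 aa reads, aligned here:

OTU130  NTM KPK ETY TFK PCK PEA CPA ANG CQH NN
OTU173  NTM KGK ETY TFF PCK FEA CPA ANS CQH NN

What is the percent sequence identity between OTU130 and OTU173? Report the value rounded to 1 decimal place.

Mismatches occur at site 5 (P↔G), site 12 (K↔F), site 16 (P↔F), site 24 (G↔S).
25 of the 29 sites match, so the percent identity is 25/29 × 100 = 86.2%.

86.2%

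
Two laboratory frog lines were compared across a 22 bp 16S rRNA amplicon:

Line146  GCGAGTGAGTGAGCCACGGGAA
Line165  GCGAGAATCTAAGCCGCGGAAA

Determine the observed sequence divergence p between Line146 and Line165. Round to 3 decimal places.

0.318

The sequences differ at positions 6 (T/A), 7 (G/A), 8 (A/T), 9 (G/C), 11 (G/A), 16 (A/G), 20 (G/A).
There are 7 differences over 22 sites, so p = 7/22 = 0.318.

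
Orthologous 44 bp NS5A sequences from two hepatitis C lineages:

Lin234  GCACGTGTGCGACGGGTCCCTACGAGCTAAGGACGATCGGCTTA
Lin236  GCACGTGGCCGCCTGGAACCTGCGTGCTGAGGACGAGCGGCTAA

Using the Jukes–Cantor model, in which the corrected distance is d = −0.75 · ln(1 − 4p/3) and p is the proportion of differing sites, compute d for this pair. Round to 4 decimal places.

Differing sites — 8:T/G; 9:G/C; 12:A/C; 14:G/T; 17:T/A; 18:C/A; 22:A/G; 25:A/T; 29:A/G; 37:T/G; 43:T/A.
p = 11/44 = 0.250000.
d = −0.75 · ln(1 − (4/3)·0.250000) = −0.75 · ln(0.666667) = −0.75 · (-0.405465) = 0.3041.

0.3041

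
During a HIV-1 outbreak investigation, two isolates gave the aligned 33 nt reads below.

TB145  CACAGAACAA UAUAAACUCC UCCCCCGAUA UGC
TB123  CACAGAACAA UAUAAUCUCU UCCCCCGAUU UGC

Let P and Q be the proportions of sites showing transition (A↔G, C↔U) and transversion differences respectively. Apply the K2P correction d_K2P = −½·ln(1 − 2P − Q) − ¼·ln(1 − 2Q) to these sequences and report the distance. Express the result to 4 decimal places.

0.0969

The sequences differ at positions 16 (A/U, transversion), 20 (C/U, transition), 30 (A/U, transversion).
Of the 3 differences, 1 transition and 2 transversions over 33 sites: P = 1/33 = 0.030303, Q = 2/33 = 0.060606.
d = −0.5·ln(0.878788) − 0.25·ln(0.878788) = −0.5·(-0.129212) − 0.25·(-0.129212) = 0.0969.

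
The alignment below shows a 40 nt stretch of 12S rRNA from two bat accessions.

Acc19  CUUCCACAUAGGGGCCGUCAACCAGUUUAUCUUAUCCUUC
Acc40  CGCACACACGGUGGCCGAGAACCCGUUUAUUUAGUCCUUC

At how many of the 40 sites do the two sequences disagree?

12

The sequences differ at positions 2 (U/G), 3 (U/C), 4 (C/A), 9 (U/C), 10 (A/G), 12 (G/U), 18 (U/A), 19 (C/G), 24 (A/C), 31 (C/U), 33 (U/A), 34 (A/G).
That gives 12 mismatches out of 40 aligned sites, so the Hamming distance is 12.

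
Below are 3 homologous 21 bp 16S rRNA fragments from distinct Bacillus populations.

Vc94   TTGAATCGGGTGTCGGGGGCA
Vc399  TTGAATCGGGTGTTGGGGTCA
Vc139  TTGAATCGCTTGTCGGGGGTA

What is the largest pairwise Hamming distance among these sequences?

5

Pairwise Hamming distances:
  Vc94 vs Vc399: 2
  Vc94 vs Vc139: 3
  Vc399 vs Vc139: 5
The largest is 5, between Vc399 and Vc139.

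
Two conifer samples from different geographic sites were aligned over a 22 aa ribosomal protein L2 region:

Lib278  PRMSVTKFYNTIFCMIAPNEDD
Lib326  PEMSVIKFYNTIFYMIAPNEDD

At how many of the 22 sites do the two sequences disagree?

The sequences differ at positions 2 (R/E), 6 (T/I), 14 (C/Y).
That gives 3 mismatches out of 22 aligned sites, so the Hamming distance is 3.

3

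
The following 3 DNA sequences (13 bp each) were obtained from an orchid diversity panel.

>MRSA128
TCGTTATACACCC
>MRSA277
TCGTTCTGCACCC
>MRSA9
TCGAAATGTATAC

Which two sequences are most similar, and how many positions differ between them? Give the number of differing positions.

Pairwise Hamming distances:
  MRSA128 vs MRSA277: 2
  MRSA128 vs MRSA9: 6
  MRSA277 vs MRSA9: 6
The smallest is 2, between MRSA128 and MRSA277.

2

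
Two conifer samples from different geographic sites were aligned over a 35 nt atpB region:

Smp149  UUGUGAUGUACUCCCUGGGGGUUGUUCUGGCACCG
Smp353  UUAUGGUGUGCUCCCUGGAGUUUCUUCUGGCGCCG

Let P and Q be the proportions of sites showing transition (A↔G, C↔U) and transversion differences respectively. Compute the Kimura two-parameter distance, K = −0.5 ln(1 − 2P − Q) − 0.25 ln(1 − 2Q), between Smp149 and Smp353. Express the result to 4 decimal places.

Mismatches occur at site 3 (G↔A, transition), site 6 (A↔G, transition), site 10 (A↔G, transition), site 19 (G↔A, transition), site 21 (G↔U, transversion), site 24 (G↔C, transversion), site 32 (A↔G, transition).
Of the 7 differences, 5 transitions and 2 transversions over 35 sites: P = 5/35 = 0.142857, Q = 2/35 = 0.057143.
d = −0.5·ln(0.657143) − 0.25·ln(0.885714) = −0.5·(-0.419854) − 0.25·(-0.121361) = 0.2403.

0.2403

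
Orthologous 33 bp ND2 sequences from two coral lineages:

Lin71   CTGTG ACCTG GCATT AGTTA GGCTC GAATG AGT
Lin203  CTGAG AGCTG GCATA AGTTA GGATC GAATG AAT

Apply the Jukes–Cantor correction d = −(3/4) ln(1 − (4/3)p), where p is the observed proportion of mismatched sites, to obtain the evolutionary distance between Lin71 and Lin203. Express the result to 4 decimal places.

0.1693

The sequences differ at positions 4 (T/A), 7 (C/G), 15 (T/A), 23 (C/A), 32 (G/A).
p = 5/33 = 0.151515.
d = −0.75 · ln(1 − (4/3)·0.151515) = −0.75 · ln(0.797980) = −0.75 · (-0.225672) = 0.1693.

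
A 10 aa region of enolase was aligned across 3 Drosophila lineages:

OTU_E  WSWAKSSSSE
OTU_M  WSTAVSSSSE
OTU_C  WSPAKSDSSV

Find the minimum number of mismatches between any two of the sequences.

Pairwise Hamming distances:
  OTU_E vs OTU_M: 2
  OTU_E vs OTU_C: 3
  OTU_M vs OTU_C: 4
The smallest is 2, between OTU_E and OTU_M.

2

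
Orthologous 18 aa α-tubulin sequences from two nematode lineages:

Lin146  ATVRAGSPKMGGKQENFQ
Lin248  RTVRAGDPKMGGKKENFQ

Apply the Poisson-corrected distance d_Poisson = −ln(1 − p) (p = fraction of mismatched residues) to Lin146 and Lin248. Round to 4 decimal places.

Differing sites — 1:A/R; 7:S/D; 14:Q/K.
p = 3/18 = 0.166667.
d = −ln(1 − 0.166667) = −ln(0.833333) = 0.1823.

0.1823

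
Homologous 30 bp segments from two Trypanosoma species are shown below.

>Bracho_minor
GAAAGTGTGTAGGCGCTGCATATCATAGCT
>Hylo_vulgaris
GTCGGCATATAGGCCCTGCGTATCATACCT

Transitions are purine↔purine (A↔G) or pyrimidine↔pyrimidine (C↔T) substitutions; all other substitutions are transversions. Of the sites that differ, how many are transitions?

Differing sites — 2:A/T (Tv); 3:A/C (Tv); 4:A/G (Ti); 6:T/C (Ti); 7:G/A (Ti); 9:G/A (Ti); 15:G/C (Tv); 20:A/G (Ti); 28:G/C (Tv).
Of the 9 differences, 5 transitions and 4 transversions, so the answer is 5.

5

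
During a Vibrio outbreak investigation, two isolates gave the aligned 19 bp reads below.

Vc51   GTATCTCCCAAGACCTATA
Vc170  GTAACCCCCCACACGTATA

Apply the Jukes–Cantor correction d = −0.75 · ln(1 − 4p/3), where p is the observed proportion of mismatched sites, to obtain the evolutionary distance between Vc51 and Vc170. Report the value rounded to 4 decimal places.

The sequences differ at positions 4 (T/A), 6 (T/C), 10 (A/C), 12 (G/C), 15 (C/G).
p = 5/19 = 0.263158.
d = −0.75 · ln(1 − (4/3)·0.263158) = −0.75 · ln(0.649123) = −0.75 · (-0.432133) = 0.3241.

0.3241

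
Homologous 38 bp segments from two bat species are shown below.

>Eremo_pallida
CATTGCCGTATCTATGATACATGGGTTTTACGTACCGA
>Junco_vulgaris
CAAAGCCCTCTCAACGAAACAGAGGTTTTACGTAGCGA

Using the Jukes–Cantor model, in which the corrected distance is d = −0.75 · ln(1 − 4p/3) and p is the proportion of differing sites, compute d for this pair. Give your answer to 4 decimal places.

Differing sites — 3:T/A; 4:T/A; 8:G/C; 10:A/C; 13:T/A; 15:T/C; 18:T/A; 22:T/G; 23:G/A; 35:C/G.
p = 10/38 = 0.263158.
d = −0.75 · ln(1 − (4/3)·0.263158) = −0.75 · ln(0.649123) = −0.75 · (-0.432133) = 0.3241.

0.3241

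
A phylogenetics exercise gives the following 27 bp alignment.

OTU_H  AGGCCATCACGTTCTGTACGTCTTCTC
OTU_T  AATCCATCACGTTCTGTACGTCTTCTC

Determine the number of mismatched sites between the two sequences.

2

The sequences differ at positions 2 (G/A), 3 (G/T).
That gives 2 mismatches out of 27 aligned sites, so the Hamming distance is 2.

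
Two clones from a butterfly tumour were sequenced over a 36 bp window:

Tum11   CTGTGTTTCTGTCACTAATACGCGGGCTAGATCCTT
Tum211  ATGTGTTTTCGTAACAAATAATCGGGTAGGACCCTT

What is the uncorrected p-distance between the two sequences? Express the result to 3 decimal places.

Differing sites — 1:C/A; 9:C/T; 10:T/C; 13:C/A; 16:T/A; 21:C/A; 22:G/T; 27:C/T; 28:T/A; 29:A/G; 32:T/C.
There are 11 differences over 36 sites, so p = 11/36 = 0.306.

0.306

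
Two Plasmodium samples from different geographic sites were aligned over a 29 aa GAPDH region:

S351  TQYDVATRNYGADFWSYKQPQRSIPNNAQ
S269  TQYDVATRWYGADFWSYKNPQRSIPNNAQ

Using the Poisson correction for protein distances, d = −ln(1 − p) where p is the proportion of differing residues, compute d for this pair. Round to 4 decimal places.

Differing sites — 9:N/W; 19:Q/N.
p = 2/29 = 0.068966.
d = −ln(1 − 0.068966) = −ln(0.931034) = 0.0715.

0.0715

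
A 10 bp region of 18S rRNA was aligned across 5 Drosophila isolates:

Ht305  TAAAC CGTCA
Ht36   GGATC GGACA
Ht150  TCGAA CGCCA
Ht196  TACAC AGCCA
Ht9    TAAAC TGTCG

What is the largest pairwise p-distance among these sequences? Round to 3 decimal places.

Pairwise Hamming distances:
  Ht305 vs Ht36: 5
  Ht305 vs Ht150: 4
  Ht305 vs Ht196: 3
  Ht305 vs Ht9: 2
  Ht36 vs Ht150: 7
  Ht36 vs Ht196: 6
  Ht36 vs Ht9: 6
  Ht150 vs Ht196: 4
  Ht150 vs Ht9: 6
  Ht196 vs Ht9: 4
The largest is 7 mismatches, between Ht36 and Ht150; p = 7/10 = 0.700.

0.700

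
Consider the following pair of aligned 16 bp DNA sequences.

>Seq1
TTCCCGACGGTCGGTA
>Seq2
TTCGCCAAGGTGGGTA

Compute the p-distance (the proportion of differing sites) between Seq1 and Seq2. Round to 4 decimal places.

Differing sites — 4:C/G; 6:G/C; 8:C/A; 12:C/G.
There are 4 differences over 16 sites, so p = 4/16 = 0.2500.

0.2500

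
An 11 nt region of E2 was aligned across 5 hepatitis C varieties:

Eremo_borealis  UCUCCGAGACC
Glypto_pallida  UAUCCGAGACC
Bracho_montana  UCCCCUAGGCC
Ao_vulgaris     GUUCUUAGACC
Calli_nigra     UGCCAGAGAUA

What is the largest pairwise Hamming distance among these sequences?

7

Pairwise Hamming distances:
  Eremo_borealis vs Glypto_pallida: 1
  Eremo_borealis vs Bracho_montana: 3
  Eremo_borealis vs Ao_vulgaris: 4
  Eremo_borealis vs Calli_nigra: 5
  Glypto_pallida vs Bracho_montana: 4
  Glypto_pallida vs Ao_vulgaris: 4
  Glypto_pallida vs Calli_nigra: 5
  Bracho_montana vs Ao_vulgaris: 5
  Bracho_montana vs Calli_nigra: 6
  Ao_vulgaris vs Calli_nigra: 7
The largest is 7, between Ao_vulgaris and Calli_nigra.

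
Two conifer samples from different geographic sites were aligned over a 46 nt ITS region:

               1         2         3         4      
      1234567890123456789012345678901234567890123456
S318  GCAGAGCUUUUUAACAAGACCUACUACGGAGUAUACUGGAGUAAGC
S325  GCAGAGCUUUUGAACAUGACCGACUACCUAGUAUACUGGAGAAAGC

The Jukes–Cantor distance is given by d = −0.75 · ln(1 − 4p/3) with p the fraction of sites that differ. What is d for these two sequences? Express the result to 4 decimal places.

0.1433

The sequences differ at positions 12 (U/G), 17 (A/U), 22 (U/G), 28 (G/C), 29 (G/U), 42 (U/A).
p = 6/46 = 0.130435.
d = −0.75 · ln(1 − (4/3)·0.130435) = −0.75 · ln(0.826087) = −0.75 · (-0.191055) = 0.1433.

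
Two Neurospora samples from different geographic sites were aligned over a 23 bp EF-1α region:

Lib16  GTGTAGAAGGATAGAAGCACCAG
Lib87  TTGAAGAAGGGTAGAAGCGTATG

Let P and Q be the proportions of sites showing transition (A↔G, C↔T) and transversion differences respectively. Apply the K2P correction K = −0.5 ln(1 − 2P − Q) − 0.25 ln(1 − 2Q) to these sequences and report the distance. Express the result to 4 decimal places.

Mismatches occur at site 1 (G→T, transversion), site 4 (T→A, transversion), site 11 (A→G, transition), site 19 (A→G, transition), site 20 (C→T, transition), site 21 (C→A, transversion), site 22 (A→T, transversion).
Of the 7 differences, 3 transitions and 4 transversions over 23 sites: P = 3/23 = 0.130435, Q = 4/23 = 0.173913.
d = −0.5·ln(0.565217) − 0.25·ln(0.652174) = −0.5·(-0.570546) − 0.25·(-0.427444) = 0.3921.

0.3921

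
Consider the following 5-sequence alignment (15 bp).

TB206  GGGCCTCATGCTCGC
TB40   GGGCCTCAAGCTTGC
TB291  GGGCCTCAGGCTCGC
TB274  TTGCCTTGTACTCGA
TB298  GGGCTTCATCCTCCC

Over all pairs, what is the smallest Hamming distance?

Pairwise Hamming distances:
  TB206 vs TB40: 2
  TB206 vs TB291: 1
  TB206 vs TB274: 6
  TB206 vs TB298: 3
  TB40 vs TB291: 2
  TB40 vs TB274: 8
  TB40 vs TB298: 5
  TB291 vs TB274: 7
  TB291 vs TB298: 4
  TB274 vs TB298: 8
The smallest is 1, between TB206 and TB291.

1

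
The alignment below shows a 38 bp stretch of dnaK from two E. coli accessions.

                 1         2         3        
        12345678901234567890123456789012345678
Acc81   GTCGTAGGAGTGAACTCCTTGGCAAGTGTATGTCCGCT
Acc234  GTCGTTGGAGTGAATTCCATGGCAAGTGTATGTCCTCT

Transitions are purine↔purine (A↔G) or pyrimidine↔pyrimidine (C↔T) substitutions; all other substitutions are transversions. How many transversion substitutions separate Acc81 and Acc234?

The sequences differ at positions 6 (A/T, transversion), 15 (C/T, transition), 19 (T/A, transversion), 36 (G/T, transversion).
Of the 4 differences, 1 transition and 3 transversions, so the answer is 3.

3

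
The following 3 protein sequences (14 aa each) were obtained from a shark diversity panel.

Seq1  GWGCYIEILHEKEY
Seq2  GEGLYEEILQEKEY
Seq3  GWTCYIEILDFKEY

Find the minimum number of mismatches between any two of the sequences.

Pairwise Hamming distances:
  Seq1 vs Seq2: 4
  Seq1 vs Seq3: 3
  Seq2 vs Seq3: 6
The smallest is 3, between Seq1 and Seq3.

3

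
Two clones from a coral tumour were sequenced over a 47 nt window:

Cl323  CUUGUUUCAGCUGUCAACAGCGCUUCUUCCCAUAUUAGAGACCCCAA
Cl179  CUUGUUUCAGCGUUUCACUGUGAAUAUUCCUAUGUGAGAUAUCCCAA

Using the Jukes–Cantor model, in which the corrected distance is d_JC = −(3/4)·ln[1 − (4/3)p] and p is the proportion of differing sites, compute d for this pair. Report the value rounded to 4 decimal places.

The sequences differ at positions 12 (U/G), 13 (G/U), 15 (C/U), 16 (A/C), 19 (A/U), 21 (C/U), 23 (C/A), 24 (U/A), 26 (C/A), 31 (C/U), 34 (A/G), 36 (U/G), 40 (G/U), 42 (C/U).
p = 14/47 = 0.297872.
d = −0.75 · ln(1 − (4/3)·0.297872) = −0.75 · ln(0.602837) = −0.75 · (-0.506108) = 0.3796.

0.3796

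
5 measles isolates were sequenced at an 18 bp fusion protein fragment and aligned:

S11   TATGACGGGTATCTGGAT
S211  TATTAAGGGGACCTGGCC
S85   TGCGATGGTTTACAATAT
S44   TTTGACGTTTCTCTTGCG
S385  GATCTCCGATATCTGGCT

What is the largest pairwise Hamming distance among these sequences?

14

Pairwise Hamming distances:
  S11 vs S211: 6
  S11 vs S85: 9
  S11 vs S44: 7
  S11 vs S385: 6
  S211 vs S85: 13
  S211 vs S44: 10
  S211 vs S385: 9
  S85 vs S44: 11
  S85 vs S385: 14
  S44 vs S385: 10
The largest is 14, between S85 and S385.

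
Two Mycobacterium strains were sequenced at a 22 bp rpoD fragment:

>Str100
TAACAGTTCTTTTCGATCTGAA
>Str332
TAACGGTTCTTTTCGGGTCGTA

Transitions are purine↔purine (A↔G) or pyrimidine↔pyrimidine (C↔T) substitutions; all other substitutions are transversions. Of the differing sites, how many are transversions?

Differing sites — 5:A/G (Ti); 16:A/G (Ti); 17:T/G (Tv); 18:C/T (Ti); 19:T/C (Ti); 21:A/T (Tv).
Of the 6 differences, 4 transitions and 2 transversions, so the answer is 2.

2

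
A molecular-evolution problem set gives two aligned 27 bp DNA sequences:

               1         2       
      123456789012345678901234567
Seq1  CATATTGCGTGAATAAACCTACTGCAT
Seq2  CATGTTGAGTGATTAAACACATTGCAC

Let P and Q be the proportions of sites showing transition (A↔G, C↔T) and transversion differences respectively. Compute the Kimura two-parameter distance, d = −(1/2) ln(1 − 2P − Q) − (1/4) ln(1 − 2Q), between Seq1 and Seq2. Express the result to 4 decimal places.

0.3245

The sequences differ at positions 4 (A/G, transition), 8 (C/A, transversion), 13 (A/T, transversion), 19 (C/A, transversion), 20 (T/C, transition), 22 (C/T, transition), 27 (T/C, transition).
Of the 7 differences, 4 transitions and 3 transversions over 27 sites: P = 4/27 = 0.148148, Q = 3/27 = 0.111111.
d = −0.5·ln(0.592593) − 0.25·ln(0.777778) = −0.5·(-0.523247) − 0.25·(-0.251314) = 0.3245.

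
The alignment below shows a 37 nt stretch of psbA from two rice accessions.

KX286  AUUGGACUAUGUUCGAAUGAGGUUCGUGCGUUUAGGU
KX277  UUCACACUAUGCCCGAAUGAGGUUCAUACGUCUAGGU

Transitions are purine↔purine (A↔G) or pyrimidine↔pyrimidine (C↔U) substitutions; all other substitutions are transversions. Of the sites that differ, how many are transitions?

7

Differing sites — 1:A/U (Tv); 3:U/C (Ti); 4:G/A (Ti); 5:G/C (Tv); 12:U/C (Ti); 13:U/C (Ti); 26:G/A (Ti); 28:G/A (Ti); 32:U/C (Ti).
Of the 9 differences, 7 transitions and 2 transversions, so the answer is 7.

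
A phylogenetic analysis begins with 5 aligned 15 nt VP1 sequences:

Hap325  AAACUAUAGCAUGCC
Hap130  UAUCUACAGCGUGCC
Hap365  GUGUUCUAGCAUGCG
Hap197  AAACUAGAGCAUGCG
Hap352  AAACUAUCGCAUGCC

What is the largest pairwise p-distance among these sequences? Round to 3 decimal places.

Pairwise Hamming distances:
  Hap325 vs Hap130: 4
  Hap325 vs Hap365: 6
  Hap325 vs Hap197: 2
  Hap325 vs Hap352: 1
  Hap130 vs Hap365: 8
  Hap130 vs Hap197: 5
  Hap130 vs Hap352: 5
  Hap365 vs Hap197: 6
  Hap365 vs Hap352: 7
  Hap197 vs Hap352: 3
The largest is 8 mismatches, between Hap130 and Hap365; p = 8/15 = 0.533.

0.533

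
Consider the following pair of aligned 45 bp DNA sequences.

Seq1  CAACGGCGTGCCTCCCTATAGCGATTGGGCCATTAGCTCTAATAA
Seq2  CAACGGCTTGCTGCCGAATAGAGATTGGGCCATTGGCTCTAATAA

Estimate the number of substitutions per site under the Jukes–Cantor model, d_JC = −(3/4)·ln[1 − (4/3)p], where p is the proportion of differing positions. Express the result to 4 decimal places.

The sequences differ at positions 8 (G/T), 12 (C/T), 13 (T/G), 16 (C/G), 17 (T/A), 22 (C/A), 35 (A/G).
p = 7/45 = 0.155556.
d = −0.75 · ln(1 − (4/3)·0.155556) = −0.75 · ln(0.792592) = −0.75 · (-0.232447) = 0.1743.

0.1743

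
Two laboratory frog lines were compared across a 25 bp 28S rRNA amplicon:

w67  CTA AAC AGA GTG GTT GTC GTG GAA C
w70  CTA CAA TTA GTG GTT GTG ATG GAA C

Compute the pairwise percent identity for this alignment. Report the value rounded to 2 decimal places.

Differing sites — 4:A/C; 6:C/A; 7:A/T; 8:G/T; 18:C/G; 19:G/A.
19 of the 25 sites match, so the percent identity is 19/25 × 100 = 76.00%.

76.00%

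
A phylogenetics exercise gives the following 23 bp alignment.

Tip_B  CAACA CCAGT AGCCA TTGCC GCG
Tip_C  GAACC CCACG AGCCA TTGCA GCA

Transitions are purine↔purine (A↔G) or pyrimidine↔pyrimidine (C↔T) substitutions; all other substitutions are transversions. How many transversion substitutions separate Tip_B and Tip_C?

Differing sites — 1:C/G (Tv); 5:A/C (Tv); 9:G/C (Tv); 10:T/G (Tv); 20:C/A (Tv); 23:G/A (Ti).
Of the 6 differences, 1 transition and 5 transversions, so the answer is 5.

5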